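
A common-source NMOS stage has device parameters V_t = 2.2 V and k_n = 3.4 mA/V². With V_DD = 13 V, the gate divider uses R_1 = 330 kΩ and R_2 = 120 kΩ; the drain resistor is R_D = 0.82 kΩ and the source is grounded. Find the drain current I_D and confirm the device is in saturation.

I_D ≈ 2.7 mA

V_G = V_DD·R_2/(R_1+R_2) = 13×120/450 = 3.47 V. With the source grounded, V_GS = V_G = 3.47 V.
Assume saturation: I_D = (k_n/2)(V_GS − V_t)² = (3.4/2)×(3.47 − 2.2)² = 1.7×1.27² = 2.73 mA.
V_DS = V_DD − I_D·R_D = 13 − 2.73×0.82 = 10.8 V.
Saturation requires V_DS ≥ V_GS − V_t = 1.27 V; 10.8 ≥ 1.27 ✓.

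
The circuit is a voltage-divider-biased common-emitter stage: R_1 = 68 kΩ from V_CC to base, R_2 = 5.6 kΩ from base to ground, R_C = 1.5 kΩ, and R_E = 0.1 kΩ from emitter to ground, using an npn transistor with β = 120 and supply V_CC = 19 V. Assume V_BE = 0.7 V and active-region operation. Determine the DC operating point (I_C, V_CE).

I_C ≈ 5.2 mA, V_CE ≈ 11 V

Thevenize the base divider: V_Th = V_CC·R_2/(R_1+R_2) = 19×5.6/73.6 = 1.45 V, R_Th = R_1‖R_2 = 5.17 kΩ.
Base-emitter loop: V_Th = I_B·R_Th + V_BE + (β+1)I_B·R_E, so I_B = (1.45 − 0.7) / (5.17 + 121×0.1) = 0.0432 mA.
I_C = β·I_B = 120×0.0432 = 5.18 mA, and I_E = (β+1)I_B = 5.22 mA.
V_CE = V_CC − I_C·R_C − I_E·R_E = 19 − 5.18×1.5 − 5.22×0.1 = 10.7 V.
V_CE = 10.7 V > 0.2 V confirms active-region operation.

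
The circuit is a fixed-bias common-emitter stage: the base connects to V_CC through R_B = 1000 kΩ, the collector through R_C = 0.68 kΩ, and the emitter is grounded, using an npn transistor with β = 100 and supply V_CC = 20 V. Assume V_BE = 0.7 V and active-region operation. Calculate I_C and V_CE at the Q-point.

I_C ≈ 1.9 mA, V_CE ≈ 19 V

Base loop: V_CC = I_B·R_B + V_BE, so I_B = (20 − 0.7)/1000 kΩ = 0.0193 mA.
In the active region I_C = β·I_B = 100 × 0.0193 = 1.93 mA.
Collector loop: V_CE = V_CC − I_C·R_C = 20 − 1.93×0.68 = 18.7 V.
Since V_CE = 18.7 V > V_CE(sat) ≈ 0.2 V, the transistor is in the active region as assumed.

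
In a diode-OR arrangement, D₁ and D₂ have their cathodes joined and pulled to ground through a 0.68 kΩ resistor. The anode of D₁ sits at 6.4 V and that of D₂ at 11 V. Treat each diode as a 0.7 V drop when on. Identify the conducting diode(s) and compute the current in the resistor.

Only D₂ conducts; I_R ≈ 15 mA

Assume both conduct. Then node N would need to be at both 6.4−0.7 = 5.7 V and 11−0.7 = 10.3 V, which is impossible.
Assume only D₂ conducts: V_N = 11 − 0.7 = 10.3 V, so I_R = 10.3/0.68 = 15.1 mA.
Check D₁: its anode-to-cathode voltage is 6.4 − 10.3 = -3.9 V < 0.7 V, so it is off. The assumption is consistent.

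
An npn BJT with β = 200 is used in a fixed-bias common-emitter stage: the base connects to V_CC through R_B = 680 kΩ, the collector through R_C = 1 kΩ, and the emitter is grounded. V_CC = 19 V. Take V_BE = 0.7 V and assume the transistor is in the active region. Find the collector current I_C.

Base loop: V_CC = I_B·R_B + V_BE, so I_B = (19 − 0.7)/680 kΩ = 0.0269 mA.
In the active region I_C = β·I_B = 200 × 0.0269 = 5.38 mA.
Collector loop: V_CE = V_CC − I_C·R_C = 19 − 5.38×1 = 13.6 V.
Since V_CE = 13.6 V > V_CE(sat) ≈ 0.2 V, the transistor is in the active region as assumed.

I_C ≈ 5.4 mA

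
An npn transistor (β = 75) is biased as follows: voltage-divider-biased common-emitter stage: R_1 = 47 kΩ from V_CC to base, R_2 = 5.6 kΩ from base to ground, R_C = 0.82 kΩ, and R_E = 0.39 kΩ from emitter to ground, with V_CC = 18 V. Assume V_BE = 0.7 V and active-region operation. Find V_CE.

Thevenize the base divider: V_Th = V_CC·R_2/(R_1+R_2) = 18×5.6/52.6 = 1.92 V, R_Th = R_1‖R_2 = 5 kΩ.
Base-emitter loop: V_Th = I_B·R_Th + V_BE + (β+1)I_B·R_E, so I_B = (1.92 − 0.7) / (5 + 76×0.39) = 0.0351 mA.
I_C = β·I_B = 75×0.0351 = 2.63 mA, and I_E = (β+1)I_B = 2.67 mA.
V_CE = V_CC − I_C·R_C − I_E·R_E = 18 − 2.63×0.82 − 2.67×0.39 = 14.8 V.
V_CE = 14.8 V > 0.2 V confirms active-region operation.

V_CE ≈ 15 V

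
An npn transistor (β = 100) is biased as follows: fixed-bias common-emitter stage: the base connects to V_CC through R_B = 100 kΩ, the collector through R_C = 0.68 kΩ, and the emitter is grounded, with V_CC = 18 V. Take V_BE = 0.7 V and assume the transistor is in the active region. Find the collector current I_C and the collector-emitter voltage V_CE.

Base loop: V_CC = I_B·R_B + V_BE, so I_B = (18 − 0.7)/100 kΩ = 0.173 mA.
In the active region I_C = β·I_B = 100 × 0.173 = 17.3 mA.
Collector loop: V_CE = V_CC − I_C·R_C = 18 − 17.3×0.68 = 6.24 V.
Since V_CE = 6.24 V > V_CE(sat) ≈ 0.2 V, the transistor is in the active region as assumed.

I_C ≈ 17 mA, V_CE ≈ 6.2 V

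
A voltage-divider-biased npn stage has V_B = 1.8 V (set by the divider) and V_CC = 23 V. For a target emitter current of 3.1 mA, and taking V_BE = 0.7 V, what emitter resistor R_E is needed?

R_E ≈ 0.35 kΩ

V_E = V_B − V_BE = 1.8 − 0.7 = 1.1 V.
R_E = V_E / I_E = 1.1 / 3.1 = 0.355 kΩ.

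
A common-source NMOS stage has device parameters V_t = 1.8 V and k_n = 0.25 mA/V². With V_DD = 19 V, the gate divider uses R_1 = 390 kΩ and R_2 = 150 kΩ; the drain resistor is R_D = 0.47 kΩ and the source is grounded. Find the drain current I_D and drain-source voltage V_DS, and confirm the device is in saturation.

I_D ≈ 1.5 mA, V_DS ≈ 18 V

V_G = V_DD·R_2/(R_1+R_2) = 19×150/540 = 5.28 V. With the source grounded, V_GS = V_G = 5.28 V.
Assume saturation: I_D = (k_n/2)(V_GS − V_t)² = (0.25/2)×(5.28 − 1.8)² = 0.125×3.48² = 1.51 mA.
V_DS = V_DD − I_D·R_D = 19 − 1.51×0.47 = 18.3 V.
Saturation requires V_DS ≥ V_GS − V_t = 3.48 V; 18.3 ≥ 3.48 ✓.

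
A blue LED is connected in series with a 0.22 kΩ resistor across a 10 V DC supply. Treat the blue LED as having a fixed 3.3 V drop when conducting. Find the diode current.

KVL around the loop: 10 = V_D + I·R = 3.3 + I × 0.22 kΩ.
So I = (10 − 3.3) / 0.22 kΩ = 6.7 / 0.22 = 30.5 mA.

I ≈ 30 mA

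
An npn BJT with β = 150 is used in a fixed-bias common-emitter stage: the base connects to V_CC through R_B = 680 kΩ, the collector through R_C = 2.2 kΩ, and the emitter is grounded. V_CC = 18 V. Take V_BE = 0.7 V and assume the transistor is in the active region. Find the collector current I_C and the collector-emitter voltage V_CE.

I_C ≈ 3.8 mA, V_CE ≈ 9.6 V

Base loop: V_CC = I_B·R_B + V_BE, so I_B = (18 − 0.7)/680 kΩ = 0.0254 mA.
In the active region I_C = β·I_B = 150 × 0.0254 = 3.82 mA.
Collector loop: V_CE = V_CC − I_C·R_C = 18 − 3.82×2.2 = 9.6 V.
Since V_CE = 9.6 V > V_CE(sat) ≈ 0.2 V, the transistor is in the active region as assumed.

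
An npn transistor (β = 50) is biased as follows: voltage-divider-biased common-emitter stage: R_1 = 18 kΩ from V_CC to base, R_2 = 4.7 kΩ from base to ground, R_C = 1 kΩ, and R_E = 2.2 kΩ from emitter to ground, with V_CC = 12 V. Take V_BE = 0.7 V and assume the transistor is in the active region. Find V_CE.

V_CE ≈ 9.5 V

Thevenize the base divider: V_Th = V_CC·R_2/(R_1+R_2) = 12×4.7/22.7 = 2.48 V, R_Th = R_1‖R_2 = 3.73 kΩ.
Base-emitter loop: V_Th = I_B·R_Th + V_BE + (β+1)I_B·R_E, so I_B = (2.48 − 0.7) / (3.73 + 51×2.2) = 0.0154 mA.
I_C = β·I_B = 50×0.0154 = 0.77 mA, and I_E = (β+1)I_B = 0.785 mA.
V_CE = V_CC − I_C·R_C − I_E·R_E = 12 − 0.77×1 − 0.785×2.2 = 9.5 V.
V_CE = 9.5 V > 0.2 V confirms active-region operation.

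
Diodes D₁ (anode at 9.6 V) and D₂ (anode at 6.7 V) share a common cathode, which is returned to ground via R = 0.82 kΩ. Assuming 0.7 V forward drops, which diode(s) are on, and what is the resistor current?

Only D₁ conducts; I_R ≈ 11 mA

Assume both conduct. Then node N would need to be at both 9.6−0.7 = 8.9 V and 6.7−0.7 = 6 V, which is impossible.
Assume only D₁ conducts: V_N = 9.6 − 0.7 = 8.9 V, so I_R = 8.9/0.82 = 10.9 mA.
Check D₂: its anode-to-cathode voltage is 6.7 − 8.9 = -2.2 V < 0.7 V, so it is off. The assumption is consistent.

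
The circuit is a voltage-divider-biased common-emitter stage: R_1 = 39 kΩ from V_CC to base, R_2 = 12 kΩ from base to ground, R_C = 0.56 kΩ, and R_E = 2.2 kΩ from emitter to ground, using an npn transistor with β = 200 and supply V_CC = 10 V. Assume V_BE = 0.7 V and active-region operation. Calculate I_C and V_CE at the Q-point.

I_C ≈ 0.73 mA, V_CE ≈ 8 V

Thevenize the base divider: V_Th = V_CC·R_2/(R_1+R_2) = 10×12/51 = 2.35 V, R_Th = R_1‖R_2 = 9.18 kΩ.
Base-emitter loop: V_Th = I_B·R_Th + V_BE + (β+1)I_B·R_E, so I_B = (2.35 − 0.7) / (9.18 + 201×2.2) = 0.00366 mA.
I_C = β·I_B = 200×0.00366 = 0.732 mA, and I_E = (β+1)I_B = 0.736 mA.
V_CE = V_CC − I_C·R_C − I_E·R_E = 10 − 0.732×0.56 − 0.736×2.2 = 7.97 V.
V_CE = 7.97 V > 0.2 V confirms active-region operation.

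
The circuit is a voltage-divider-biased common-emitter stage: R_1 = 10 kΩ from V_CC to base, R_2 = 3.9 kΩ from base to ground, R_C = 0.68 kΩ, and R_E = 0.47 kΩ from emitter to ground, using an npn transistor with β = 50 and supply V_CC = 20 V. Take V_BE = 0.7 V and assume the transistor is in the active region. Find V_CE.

V_CE ≈ 9.4 V

Thevenize the base divider: V_Th = V_CC·R_2/(R_1+R_2) = 20×3.9/13.9 = 5.61 V, R_Th = R_1‖R_2 = 2.81 kΩ.
Base-emitter loop: V_Th = I_B·R_Th + V_BE + (β+1)I_B·R_E, so I_B = (5.61 − 0.7) / (2.81 + 51×0.47) = 0.183 mA.
I_C = β·I_B = 50×0.183 = 9.17 mA, and I_E = (β+1)I_B = 9.35 mA.
V_CE = V_CC − I_C·R_C − I_E·R_E = 20 − 9.17×0.68 − 9.35×0.47 = 9.37 V.
V_CE = 9.37 V > 0.2 V confirms active-region operation.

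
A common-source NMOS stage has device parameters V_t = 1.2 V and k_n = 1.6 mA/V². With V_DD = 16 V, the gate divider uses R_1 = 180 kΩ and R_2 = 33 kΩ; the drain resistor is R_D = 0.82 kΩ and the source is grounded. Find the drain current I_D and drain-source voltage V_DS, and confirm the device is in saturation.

I_D ≈ 1.3 mA, V_DS ≈ 15 V

V_G = V_DD·R_2/(R_1+R_2) = 16×33/213 = 2.48 V. With the source grounded, V_GS = V_G = 2.48 V.
Assume saturation: I_D = (k_n/2)(V_GS − V_t)² = (1.6/2)×(2.48 − 1.2)² = 0.8×1.28² = 1.31 mA.
V_DS = V_DD − I_D·R_D = 16 − 1.31×0.82 = 14.9 V.
Saturation requires V_DS ≥ V_GS − V_t = 1.28 V; 14.9 ≥ 1.28 ✓.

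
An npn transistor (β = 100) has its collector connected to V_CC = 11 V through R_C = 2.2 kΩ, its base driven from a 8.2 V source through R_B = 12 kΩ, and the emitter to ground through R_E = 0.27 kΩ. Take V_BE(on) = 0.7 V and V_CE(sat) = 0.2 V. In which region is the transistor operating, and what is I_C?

saturation; I_C ≈ 4.3 mA

Assume active: I_B = (8.2 − 0.7)/(12 + 101×0.27) = 0.191 mA, I_C = β·I_B = 19.1 mA.
Then V_CE = 11 − 19.1×2.2 − 19.3×0.27 = -36.2 V < 0.2 V — the active assumption fails.
Re-solve with V_CE = 0.2 V. KCL at the emitter: V_E/R_E = (V_BB−0.7−V_E)/R_B + (V_CC−0.2−V_E)/R_C, giving V_E = 1.3 V.
I_C = (V_CC − 0.2 − V_E)/R_C = (10.8 − 1.3)/2.2 = 4.32 mA.
Check: I_B = (7.5 − 1.3)/12 = 0.516 mA, and β·I_B = 51.6 mA > I_C, confirming saturation.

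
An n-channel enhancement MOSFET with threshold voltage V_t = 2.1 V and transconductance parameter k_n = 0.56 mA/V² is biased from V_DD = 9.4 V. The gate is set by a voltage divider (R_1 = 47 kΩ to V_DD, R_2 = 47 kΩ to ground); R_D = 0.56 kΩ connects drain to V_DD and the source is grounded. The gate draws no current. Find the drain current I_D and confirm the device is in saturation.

V_G = V_DD·R_2/(R_1+R_2) = 9.4×47/94 = 4.7 V. With the source grounded, V_GS = V_G = 4.7 V.
Assume saturation: I_D = (k_n/2)(V_GS − V_t)² = (0.56/2)×(4.7 − 2.1)² = 0.28×2.6² = 1.89 mA.
V_DS = V_DD − I_D·R_D = 9.4 − 1.89×0.56 = 8.34 V.
Saturation requires V_DS ≥ V_GS − V_t = 2.6 V; 8.34 ≥ 2.6 ✓.

I_D ≈ 1.9 mA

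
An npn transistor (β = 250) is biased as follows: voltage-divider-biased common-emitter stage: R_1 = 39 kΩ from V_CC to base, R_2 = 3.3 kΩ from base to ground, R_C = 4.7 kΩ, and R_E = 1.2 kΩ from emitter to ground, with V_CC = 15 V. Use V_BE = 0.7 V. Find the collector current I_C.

Thevenize the base divider: V_Th = V_CC·R_2/(R_1+R_2) = 15×3.3/42.3 = 1.17 V, R_Th = R_1‖R_2 = 3.04 kΩ.
Base-emitter loop: V_Th = I_B·R_Th + V_BE + (β+1)I_B·R_E, so I_B = (1.17 − 0.7) / (3.04 + 251×1.2) = 0.00155 mA.
I_C = β·I_B = 250×0.00155 = 0.386 mA, and I_E = (β+1)I_B = 0.388 mA.
V_CE = V_CC − I_C·R_C − I_E·R_E = 15 − 0.386×4.7 − 0.388×1.2 = 12.7 V.
V_CE = 12.7 V > 0.2 V confirms active-region operation.

I_C ≈ 0.39 mA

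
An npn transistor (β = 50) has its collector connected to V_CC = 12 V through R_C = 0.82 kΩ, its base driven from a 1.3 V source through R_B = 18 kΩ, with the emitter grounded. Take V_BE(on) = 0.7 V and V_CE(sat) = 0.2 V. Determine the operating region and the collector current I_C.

active; I_C ≈ 1.7 mA

Assume active. Base-emitter loop: I_B = (V_BB − V_BE)/R_B = (1.3 − 0.7)/18 = 0.0333 mA.
I_C = β·I_B = 50×0.0333 = 1.67 mA.
V_CE = V_CC − I_C·R_C = 12 − 1.67×0.82 = 10.6 V > V_CE(sat), so the active-region assumption holds.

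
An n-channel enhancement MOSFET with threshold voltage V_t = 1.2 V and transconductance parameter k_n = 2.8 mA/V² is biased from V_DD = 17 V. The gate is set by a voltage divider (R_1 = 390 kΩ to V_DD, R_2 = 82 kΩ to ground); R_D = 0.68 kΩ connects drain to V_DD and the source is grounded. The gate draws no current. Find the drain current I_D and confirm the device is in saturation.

I_D ≈ 4.3 mA

V_G = V_DD·R_2/(R_1+R_2) = 17×82/472 = 2.95 V. With the source grounded, V_GS = V_G = 2.95 V.
Assume saturation: I_D = (k_n/2)(V_GS − V_t)² = (2.8/2)×(2.95 − 1.2)² = 1.4×1.75² = 4.3 mA.
V_DS = V_DD − I_D·R_D = 17 − 4.3×0.68 = 14.1 V.
Saturation requires V_DS ≥ V_GS − V_t = 1.75 V; 14.1 ≥ 1.75 ✓.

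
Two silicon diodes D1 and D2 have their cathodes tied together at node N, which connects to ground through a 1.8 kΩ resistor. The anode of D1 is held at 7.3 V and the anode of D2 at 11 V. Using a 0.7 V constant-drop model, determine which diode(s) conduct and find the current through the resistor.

Assume both conduct. Then node N would need to be at both 7.3−0.7 = 6.6 V and 11−0.7 = 10.3 V, which is impossible.
Assume only D2 conducts: V_N = 11 − 0.7 = 10.3 V, so I_R = 10.3/1.8 = 5.72 mA.
Check D1: its anode-to-cathode voltage is 7.3 − 10.3 = -3 V < 0.7 V, so it is off. The assumption is consistent.

Only D2 conducts; I_R ≈ 5.7 mA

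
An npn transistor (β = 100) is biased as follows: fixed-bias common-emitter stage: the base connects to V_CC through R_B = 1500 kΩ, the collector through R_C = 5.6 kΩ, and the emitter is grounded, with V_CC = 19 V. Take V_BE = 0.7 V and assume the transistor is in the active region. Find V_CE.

V_CE ≈ 12 V

Base loop: V_CC = I_B·R_B + V_BE, so I_B = (19 − 0.7)/1500 kΩ = 0.0122 mA.
In the active region I_C = β·I_B = 100 × 0.0122 = 1.22 mA.
Collector loop: V_CE = V_CC − I_C·R_C = 19 − 1.22×5.6 = 12.2 V.
Since V_CE = 12.2 V > V_CE(sat) ≈ 0.2 V, the transistor is in the active region as assumed.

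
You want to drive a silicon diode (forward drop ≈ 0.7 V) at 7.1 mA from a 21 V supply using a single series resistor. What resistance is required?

R ≈ 2.9 kΩ

The resistor drops V_S − V_D = 21 − 0.7 = 20.3 V at 7.1 mA.
R = 20.3 V / 7.1 mA = 2.86 kΩ.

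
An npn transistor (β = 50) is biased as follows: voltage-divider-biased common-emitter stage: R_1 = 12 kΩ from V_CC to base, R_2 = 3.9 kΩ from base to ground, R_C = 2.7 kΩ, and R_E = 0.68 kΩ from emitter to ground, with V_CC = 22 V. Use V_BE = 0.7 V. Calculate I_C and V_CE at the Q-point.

I_C ≈ 6.2 mA, V_CE ≈ 0.82 V

Thevenize the base divider: V_Th = V_CC·R_2/(R_1+R_2) = 22×3.9/15.9 = 5.4 V, R_Th = R_1‖R_2 = 2.94 kΩ.
Base-emitter loop: V_Th = I_B·R_Th + V_BE + (β+1)I_B·R_E, so I_B = (5.4 − 0.7) / (2.94 + 51×0.68) = 0.125 mA.
I_C = β·I_B = 50×0.125 = 6.24 mA, and I_E = (β+1)I_B = 6.37 mA.
V_CE = V_CC − I_C·R_C − I_E·R_E = 22 − 6.24×2.7 − 6.37×0.68 = 0.82 V.
V_CE = 0.82 V > 0.2 V confirms active-region operation.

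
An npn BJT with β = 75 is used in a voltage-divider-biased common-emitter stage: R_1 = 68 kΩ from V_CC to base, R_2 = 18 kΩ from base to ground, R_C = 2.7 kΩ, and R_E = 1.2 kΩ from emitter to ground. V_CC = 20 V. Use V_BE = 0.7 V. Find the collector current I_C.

I_C ≈ 2.5 mA

Thevenize the base divider: V_Th = V_CC·R_2/(R_1+R_2) = 20×18/86 = 4.19 V, R_Th = R_1‖R_2 = 14.2 kΩ.
Base-emitter loop: V_Th = I_B·R_Th + V_BE + (β+1)I_B·R_E, so I_B = (4.19 − 0.7) / (14.2 + 76×1.2) = 0.0331 mA.
I_C = β·I_B = 75×0.0331 = 2.48 mA, and I_E = (β+1)I_B = 2.51 mA.
V_CE = V_CC − I_C·R_C − I_E·R_E = 20 − 2.48×2.7 − 2.51×1.2 = 10.3 V.
V_CE = 10.3 V > 0.2 V confirms active-region operation.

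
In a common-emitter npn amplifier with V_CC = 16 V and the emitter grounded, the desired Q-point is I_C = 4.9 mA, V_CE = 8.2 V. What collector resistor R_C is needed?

Collector loop: V_CC = I_C·R_C + V_CE.
R_C = (V_CC − V_CE)/I_C = (16 − 8.2)/4.9 = 1.59 kΩ.

R_C ≈ 1.6 kΩ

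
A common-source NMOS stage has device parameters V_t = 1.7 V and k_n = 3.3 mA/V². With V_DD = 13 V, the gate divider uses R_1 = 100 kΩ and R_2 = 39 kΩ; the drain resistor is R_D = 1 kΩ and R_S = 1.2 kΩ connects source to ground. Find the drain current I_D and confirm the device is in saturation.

V_G = V_DD·R_2/(R_1+R_2) = 13×39/139 = 3.65 V.
Assume saturation: I_D = (k_n/2)(V_GS − V_t)² with V_GS = V_G − I_D·R_S = 3.65 − 1.2·I_D.
Substituting gives 2.38·I_D² − 8.71·I_D + 6.26 = 0, with roots I_D = 0.981 or 2.69 mA.
The root I_D = 2.69 mA gives V_GS = 0.424 V ≤ V_t, so take I_D = 0.981 mA.
Then V_GS = 2.47 V and V_DS = V_DD − I_D(R_D+R_S) = 13 − 0.981×2.2 = 10.8 V.
Saturation requires V_DS ≥ V_GS − V_t = 0.771 V; 10.8 ≥ 0.771 ✓.

I_D ≈ 0.98 mA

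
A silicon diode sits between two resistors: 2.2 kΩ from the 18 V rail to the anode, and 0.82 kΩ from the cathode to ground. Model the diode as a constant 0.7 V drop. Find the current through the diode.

I ≈ 5.7 mA

The two resistors are in series with the diode, so KVL gives 18 = I·2.2 + 0.7 + I·0.82.
I = (18 − 0.7) / (2.2 + 0.82) kΩ = 17.3 / 3.02 = 5.73 mA.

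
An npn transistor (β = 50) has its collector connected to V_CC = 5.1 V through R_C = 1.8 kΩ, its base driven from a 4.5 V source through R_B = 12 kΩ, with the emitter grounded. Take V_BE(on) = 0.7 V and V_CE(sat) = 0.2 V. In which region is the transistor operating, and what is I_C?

saturation; I_C ≈ 2.7 mA

Assume active: I_B = (4.5 − 0.7)/12 = 0.317 mA, giving I_C = β·I_B = 15.8 mA.
But then V_CE = 5.1 − 15.8×1.8 = -23.4 V < V_CE(sat) = 0.2 V — impossible in the active region.
So the transistor is saturated. With V_CE = 0.2 V, I_C = (V_CC − 0.2)/R_C = 4.9/1.8 = 2.72 mA.
Check: β·I_B = 15.8 mA > I_C = 2.72 mA, confirming saturation.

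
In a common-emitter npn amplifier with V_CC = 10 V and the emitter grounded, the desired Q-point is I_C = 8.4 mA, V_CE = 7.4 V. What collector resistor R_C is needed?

Collector loop: V_CC = I_C·R_C + V_CE.
R_C = (V_CC − V_CE)/I_C = (10 − 7.4)/8.4 = 0.31 kΩ.

R_C ≈ 0.31 kΩ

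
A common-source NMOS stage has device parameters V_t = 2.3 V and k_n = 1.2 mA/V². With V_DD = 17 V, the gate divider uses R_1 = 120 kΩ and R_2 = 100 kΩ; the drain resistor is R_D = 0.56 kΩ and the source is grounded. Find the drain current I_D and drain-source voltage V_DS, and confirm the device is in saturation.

V_G = V_DD·R_2/(R_1+R_2) = 17×100/220 = 7.73 V. With the source grounded, V_GS = V_G = 7.73 V.
Assume saturation: I_D = (k_n/2)(V_GS − V_t)² = (1.2/2)×(7.73 − 2.3)² = 0.6×5.43² = 17.7 mA.
V_DS = V_DD − I_D·R_D = 17 − 17.7×0.56 = 7.1 V.
Saturation requires V_DS ≥ V_GS − V_t = 5.43 V; 7.1 ≥ 5.43 ✓.

I_D ≈ 18 mA, V_DS ≈ 7.1 V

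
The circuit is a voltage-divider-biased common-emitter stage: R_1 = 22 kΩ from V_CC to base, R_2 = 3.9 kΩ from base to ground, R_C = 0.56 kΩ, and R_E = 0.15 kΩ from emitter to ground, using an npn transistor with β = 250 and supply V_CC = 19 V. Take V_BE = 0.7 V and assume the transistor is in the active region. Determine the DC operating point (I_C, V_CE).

I_C ≈ 13 mA, V_CE ≈ 9.6 V

Thevenize the base divider: V_Th = V_CC·R_2/(R_1+R_2) = 19×3.9/25.9 = 2.86 V, R_Th = R_1‖R_2 = 3.31 kΩ.
Base-emitter loop: V_Th = I_B·R_Th + V_BE + (β+1)I_B·R_E, so I_B = (2.86 − 0.7) / (3.31 + 251×0.15) = 0.0528 mA.
I_C = β·I_B = 250×0.0528 = 13.2 mA, and I_E = (β+1)I_B = 13.2 mA.
V_CE = V_CC − I_C·R_C − I_E·R_E = 19 − 13.2×0.56 − 13.2×0.15 = 9.63 V.
V_CE = 9.63 V > 0.2 V confirms active-region operation.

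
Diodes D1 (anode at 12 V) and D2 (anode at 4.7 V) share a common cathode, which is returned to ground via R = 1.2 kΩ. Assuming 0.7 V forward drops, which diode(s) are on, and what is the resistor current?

Only D1 conducts; I_R ≈ 9.4 mA

Assume both conduct. Then node N would need to be at both 12−0.7 = 11.3 V and 4.7−0.7 = 4 V, which is impossible.
Assume only D1 conducts: V_N = 12 − 0.7 = 11.3 V, so I_R = 11.3/1.2 = 9.42 mA.
Check D2: its anode-to-cathode voltage is 4.7 − 11.3 = -6.6 V < 0.7 V, so it is off. The assumption is consistent.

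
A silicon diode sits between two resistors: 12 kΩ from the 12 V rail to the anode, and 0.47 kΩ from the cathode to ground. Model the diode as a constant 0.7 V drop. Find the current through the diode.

The two resistors are in series with the diode, so KVL gives 12 = I·12 + 0.7 + I·0.47.
I = (12 − 0.7) / (12 + 0.47) kΩ = 11.3 / 12.5 = 0.906 mA.

I ≈ 0.91 mA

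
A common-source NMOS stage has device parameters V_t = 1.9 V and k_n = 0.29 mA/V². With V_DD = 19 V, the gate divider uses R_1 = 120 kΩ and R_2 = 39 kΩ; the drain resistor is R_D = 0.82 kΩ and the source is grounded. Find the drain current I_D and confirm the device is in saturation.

V_G = V_DD·R_2/(R_1+R_2) = 19×39/159 = 4.66 V. With the source grounded, V_GS = V_G = 4.66 V.
Assume saturation: I_D = (k_n/2)(V_GS − V_t)² = (0.29/2)×(4.66 − 1.9)² = 0.145×2.76² = 1.1 mA.
V_DS = V_DD − I_D·R_D = 19 − 1.1×0.82 = 18.1 V.
Saturation requires V_DS ≥ V_GS − V_t = 2.76 V; 18.1 ≥ 2.76 ✓.

I_D ≈ 1.1 mA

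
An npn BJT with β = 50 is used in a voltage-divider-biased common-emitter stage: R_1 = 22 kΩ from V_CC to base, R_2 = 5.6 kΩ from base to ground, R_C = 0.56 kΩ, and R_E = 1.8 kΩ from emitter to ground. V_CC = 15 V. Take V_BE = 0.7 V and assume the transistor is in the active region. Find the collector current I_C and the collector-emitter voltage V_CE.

Thevenize the base divider: V_Th = V_CC·R_2/(R_1+R_2) = 15×5.6/27.6 = 3.04 V, R_Th = R_1‖R_2 = 4.46 kΩ.
Base-emitter loop: V_Th = I_B·R_Th + V_BE + (β+1)I_B·R_E, so I_B = (3.04 − 0.7) / (4.46 + 51×1.8) = 0.0243 mA.
I_C = β·I_B = 50×0.0243 = 1.22 mA, and I_E = (β+1)I_B = 1.24 mA.
V_CE = V_CC − I_C·R_C − I_E·R_E = 15 − 1.22×0.56 − 1.24×1.8 = 12.1 V.
V_CE = 12.1 V > 0.2 V confirms active-region operation.

I_C ≈ 1.2 mA, V_CE ≈ 12 V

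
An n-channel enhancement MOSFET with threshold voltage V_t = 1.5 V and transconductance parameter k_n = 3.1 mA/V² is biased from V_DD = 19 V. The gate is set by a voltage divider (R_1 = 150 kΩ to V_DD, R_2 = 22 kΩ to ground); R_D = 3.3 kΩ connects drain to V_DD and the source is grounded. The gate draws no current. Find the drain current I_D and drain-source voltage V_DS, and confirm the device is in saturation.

I_D ≈ 1.3 mA, V_DS ≈ 15 V

V_G = V_DD·R_2/(R_1+R_2) = 19×22/172 = 2.43 V. With the source grounded, V_GS = V_G = 2.43 V.
Assume saturation: I_D = (k_n/2)(V_GS − V_t)² = (3.1/2)×(2.43 − 1.5)² = 1.55×0.93² = 1.34 mA.
V_DS = V_DD − I_D·R_D = 19 − 1.34×3.3 = 14.6 V.
Saturation requires V_DS ≥ V_GS − V_t = 0.93 V; 14.6 ≥ 0.93 ✓.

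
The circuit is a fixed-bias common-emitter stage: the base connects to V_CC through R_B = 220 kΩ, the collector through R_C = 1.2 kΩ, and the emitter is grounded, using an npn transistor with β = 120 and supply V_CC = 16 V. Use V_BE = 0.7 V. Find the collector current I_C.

I_C ≈ 8.3 mA

Base loop: V_CC = I_B·R_B + V_BE, so I_B = (16 − 0.7)/220 kΩ = 0.0695 mA.
In the active region I_C = β·I_B = 120 × 0.0695 = 8.35 mA.
Collector loop: V_CE = V_CC − I_C·R_C = 16 − 8.35×1.2 = 5.99 V.
Since V_CE = 5.99 V > V_CE(sat) ≈ 0.2 V, the transistor is in the active region as assumed.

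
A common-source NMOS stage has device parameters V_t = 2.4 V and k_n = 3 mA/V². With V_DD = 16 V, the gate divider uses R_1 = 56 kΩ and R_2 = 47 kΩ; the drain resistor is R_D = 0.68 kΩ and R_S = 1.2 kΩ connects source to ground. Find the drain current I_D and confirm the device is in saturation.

I_D ≈ 2.9 mA

V_G = V_DD·R_2/(R_1+R_2) = 16×47/103 = 7.3 V.
Assume saturation: I_D = (k_n/2)(V_GS − V_t)² with V_GS = V_G − I_D·R_S = 7.3 − 1.2·I_D.
Substituting gives 2.16·I_D² − 18.6·I_D + 36 = 0, with roots I_D = 2.92 or 5.71 mA.
The root I_D = 5.71 mA gives V_GS = 0.449 V ≤ V_t, so take I_D = 2.92 mA.
Then V_GS = 3.8 V and V_DS = V_DD − I_D(R_D+R_S) = 16 − 2.92×1.88 = 10.5 V.
Saturation requires V_DS ≥ V_GS − V_t = 1.4 V; 10.5 ≥ 1.4 ✓.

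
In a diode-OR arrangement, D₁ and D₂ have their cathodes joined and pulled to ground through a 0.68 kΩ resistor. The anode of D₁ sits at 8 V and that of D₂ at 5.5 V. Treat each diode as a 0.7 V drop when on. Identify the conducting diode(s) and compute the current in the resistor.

Assume both conduct. Then node N would need to be at both 8−0.7 = 7.3 V and 5.5−0.7 = 4.8 V, which is impossible.
Assume only D₁ conducts: V_N = 8 − 0.7 = 7.3 V, so I_R = 7.3/0.68 = 10.7 mA.
Check D₂: its anode-to-cathode voltage is 5.5 − 7.3 = -1.8 V < 0.7 V, so it is off. The assumption is consistent.

Only D₁ conducts; I_R ≈ 11 mA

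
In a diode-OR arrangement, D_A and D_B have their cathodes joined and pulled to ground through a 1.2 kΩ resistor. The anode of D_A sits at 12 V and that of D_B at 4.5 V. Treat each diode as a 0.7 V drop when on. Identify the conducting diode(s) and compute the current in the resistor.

Assume both conduct. Then node N would need to be at both 12−0.7 = 11.3 V and 4.5−0.7 = 3.8 V, which is impossible.
Assume only D_A conducts: V_N = 12 − 0.7 = 11.3 V, so I_R = 11.3/1.2 = 9.42 mA.
Check D_B: its anode-to-cathode voltage is 4.5 − 11.3 = -6.8 V < 0.7 V, so it is off. The assumption is consistent.

Only D_A conducts; I_R ≈ 9.4 mA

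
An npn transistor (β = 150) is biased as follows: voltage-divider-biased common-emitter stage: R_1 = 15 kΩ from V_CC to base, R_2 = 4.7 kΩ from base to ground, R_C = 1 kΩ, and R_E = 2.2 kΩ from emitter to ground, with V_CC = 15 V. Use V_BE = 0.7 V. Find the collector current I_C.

I_C ≈ 1.3 mA

Thevenize the base divider: V_Th = V_CC·R_2/(R_1+R_2) = 15×4.7/19.7 = 3.58 V, R_Th = R_1‖R_2 = 3.58 kΩ.
Base-emitter loop: V_Th = I_B·R_Th + V_BE + (β+1)I_B·R_E, so I_B = (3.58 − 0.7) / (3.58 + 151×2.2) = 0.00857 mA.
I_C = β·I_B = 150×0.00857 = 1.29 mA, and I_E = (β+1)I_B = 1.29 mA.
V_CE = V_CC − I_C·R_C − I_E·R_E = 15 − 1.29×1 − 1.29×2.2 = 10.9 V.
V_CE = 10.9 V > 0.2 V confirms active-region operation.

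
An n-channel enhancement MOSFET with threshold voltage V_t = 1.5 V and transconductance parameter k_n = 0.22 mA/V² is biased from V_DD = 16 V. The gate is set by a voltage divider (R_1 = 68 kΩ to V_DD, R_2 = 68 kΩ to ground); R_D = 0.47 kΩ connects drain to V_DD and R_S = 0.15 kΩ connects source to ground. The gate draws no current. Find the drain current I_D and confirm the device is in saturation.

V_G = V_DD·R_2/(R_1+R_2) = 16×68/136 = 8 V.
Assume saturation: I_D = (k_n/2)(V_GS − V_t)² with V_GS = V_G − I_D·R_S = 8 − 0.15·I_D.
Substituting gives 0.00248·I_D² − 1.21·I_D + 4.65 = 0, with roots I_D = 3.86 or 487 mA.
The root I_D = 487 mA gives V_GS = -65 V ≤ V_t, so take I_D = 3.86 mA.
Then V_GS = 7.42 V and V_DS = V_DD − I_D(R_D+R_S) = 16 − 3.86×0.62 = 13.6 V.
Saturation requires V_DS ≥ V_GS − V_t = 5.92 V; 13.6 ≥ 5.92 ✓.

I_D ≈ 3.9 mA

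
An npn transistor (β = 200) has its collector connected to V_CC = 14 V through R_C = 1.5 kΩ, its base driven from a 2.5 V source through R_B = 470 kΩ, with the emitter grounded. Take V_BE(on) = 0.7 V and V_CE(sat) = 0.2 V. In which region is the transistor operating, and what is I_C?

active; I_C ≈ 0.77 mA

Assume active. Base-emitter loop: I_B = (V_BB − V_BE)/R_B = (2.5 − 0.7)/470 = 0.00383 mA.
I_C = β·I_B = 200×0.00383 = 0.766 mA.
V_CE = V_CC − I_C·R_C = 14 − 0.766×1.5 = 12.9 V > V_CE(sat), so the active-region assumption holds.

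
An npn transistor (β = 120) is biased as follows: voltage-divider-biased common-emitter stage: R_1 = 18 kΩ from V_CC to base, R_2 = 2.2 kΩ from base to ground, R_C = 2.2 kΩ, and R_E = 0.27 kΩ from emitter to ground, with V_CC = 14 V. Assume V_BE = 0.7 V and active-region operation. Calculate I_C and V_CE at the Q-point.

I_C ≈ 2.9 mA, V_CE ≈ 6.9 V

Thevenize the base divider: V_Th = V_CC·R_2/(R_1+R_2) = 14×2.2/20.2 = 1.52 V, R_Th = R_1‖R_2 = 1.96 kΩ.
Base-emitter loop: V_Th = I_B·R_Th + V_BE + (β+1)I_B·R_E, so I_B = (1.52 − 0.7) / (1.96 + 121×0.27) = 0.0238 mA.
I_C = β·I_B = 120×0.0238 = 2.86 mA, and I_E = (β+1)I_B = 2.88 mA.
V_CE = V_CC − I_C·R_C − I_E·R_E = 14 − 2.86×2.2 − 2.88×0.27 = 6.93 V.
V_CE = 6.93 V > 0.2 V confirms active-region operation.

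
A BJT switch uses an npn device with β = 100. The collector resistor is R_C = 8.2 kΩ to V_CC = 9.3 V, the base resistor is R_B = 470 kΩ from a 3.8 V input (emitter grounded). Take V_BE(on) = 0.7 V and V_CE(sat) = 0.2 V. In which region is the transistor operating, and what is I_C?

active; I_C ≈ 0.66 mA

Assume active. Base-emitter loop: I_B = (V_BB − V_BE)/R_B = (3.8 − 0.7)/470 = 0.0066 mA.
I_C = β·I_B = 100×0.0066 = 0.66 mA.
V_CE = V_CC − I_C·R_C = 9.3 − 0.66×8.2 = 3.89 V > V_CE(sat), so the active-region assumption holds.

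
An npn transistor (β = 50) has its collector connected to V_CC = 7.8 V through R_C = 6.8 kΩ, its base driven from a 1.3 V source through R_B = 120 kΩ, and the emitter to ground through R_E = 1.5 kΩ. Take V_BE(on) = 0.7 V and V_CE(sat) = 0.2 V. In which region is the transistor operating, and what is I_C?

Assume active. Base-emitter loop: I_B = (V_BB − V_BE)/(R_B + (β+1)R_E) = (1.3 − 0.7)/(120 + 51×1.5) = 0.00305 mA.
I_C = β·I_B = 50×0.00305 = 0.153 mA.
V_CE = V_CC − I_C·R_C − I_E·R_E = 7.8 − 0.153×6.8 − 0.156×1.5 = 6.53 V > V_CE(sat), so the active-region assumption holds.

active; I_C ≈ 0.15 mA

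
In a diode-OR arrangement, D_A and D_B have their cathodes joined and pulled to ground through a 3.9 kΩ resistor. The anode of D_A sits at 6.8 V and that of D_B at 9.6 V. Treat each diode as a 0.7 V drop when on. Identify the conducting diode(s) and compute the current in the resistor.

Only D_B conducts; I_R ≈ 2.3 mA

Assume both conduct. Then node N would need to be at both 6.8−0.7 = 6.1 V and 9.6−0.7 = 8.9 V, which is impossible.
Assume only D_B conducts: V_N = 9.6 − 0.7 = 8.9 V, so I_R = 8.9/3.9 = 2.28 mA.
Check D_A: its anode-to-cathode voltage is 6.8 − 8.9 = -2.1 V < 0.7 V, so it is off. The assumption is consistent.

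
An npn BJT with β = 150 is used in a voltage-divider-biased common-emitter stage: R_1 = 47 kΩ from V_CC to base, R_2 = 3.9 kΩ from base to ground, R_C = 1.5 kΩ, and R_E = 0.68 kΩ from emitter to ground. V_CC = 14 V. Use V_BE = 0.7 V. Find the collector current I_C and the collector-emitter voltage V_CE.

I_C ≈ 0.53 mA, V_CE ≈ 13 V

Thevenize the base divider: V_Th = V_CC·R_2/(R_1+R_2) = 14×3.9/50.9 = 1.07 V, R_Th = R_1‖R_2 = 3.6 kΩ.
Base-emitter loop: V_Th = I_B·R_Th + V_BE + (β+1)I_B·R_E, so I_B = (1.07 − 0.7) / (3.6 + 151×0.68) = 0.00351 mA.
I_C = β·I_B = 150×0.00351 = 0.526 mA, and I_E = (β+1)I_B = 0.53 mA.
V_CE = V_CC − I_C·R_C − I_E·R_E = 14 − 0.526×1.5 − 0.53×0.68 = 12.9 V.
V_CE = 12.9 V > 0.2 V confirms active-region operation.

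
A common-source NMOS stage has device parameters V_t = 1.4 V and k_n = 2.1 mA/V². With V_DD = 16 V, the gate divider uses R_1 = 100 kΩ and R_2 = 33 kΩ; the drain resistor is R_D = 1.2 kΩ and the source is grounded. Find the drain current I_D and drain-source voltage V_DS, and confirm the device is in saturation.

V_G = V_DD·R_2/(R_1+R_2) = 16×33/133 = 3.97 V. With the source grounded, V_GS = V_G = 3.97 V.
Assume saturation: I_D = (k_n/2)(V_GS − V_t)² = (2.1/2)×(3.97 − 1.4)² = 1.05×2.57² = 6.93 mA.
V_DS = V_DD − I_D·R_D = 16 − 6.93×1.2 = 7.68 V.
Saturation requires V_DS ≥ V_GS − V_t = 2.57 V; 7.68 ≥ 2.57 ✓.

I_D ≈ 6.9 mA, V_DS ≈ 7.7 V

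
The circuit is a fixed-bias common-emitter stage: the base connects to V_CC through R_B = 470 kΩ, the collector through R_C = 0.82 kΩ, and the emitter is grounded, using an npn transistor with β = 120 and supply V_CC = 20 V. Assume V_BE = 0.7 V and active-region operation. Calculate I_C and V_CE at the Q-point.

Base loop: V_CC = I_B·R_B + V_BE, so I_B = (20 − 0.7)/470 kΩ = 0.0411 mA.
In the active region I_C = β·I_B = 120 × 0.0411 = 4.93 mA.
Collector loop: V_CE = V_CC − I_C·R_C = 20 − 4.93×0.82 = 16 V.
Since V_CE = 16 V > V_CE(sat) ≈ 0.2 V, the transistor is in the active region as assumed.

I_C ≈ 4.9 mA, V_CE ≈ 16 V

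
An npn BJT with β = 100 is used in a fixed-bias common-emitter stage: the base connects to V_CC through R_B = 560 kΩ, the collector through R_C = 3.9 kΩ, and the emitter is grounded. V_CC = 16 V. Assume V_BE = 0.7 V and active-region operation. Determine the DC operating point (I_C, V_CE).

I_C ≈ 2.7 mA, V_CE ≈ 5.3 V

Base loop: V_CC = I_B·R_B + V_BE, so I_B = (16 − 0.7)/560 kΩ = 0.0273 mA.
In the active region I_C = β·I_B = 100 × 0.0273 = 2.73 mA.
Collector loop: V_CE = V_CC − I_C·R_C = 16 − 2.73×3.9 = 5.34 V.
Since V_CE = 5.34 V > V_CE(sat) ≈ 0.2 V, the transistor is in the active region as assumed.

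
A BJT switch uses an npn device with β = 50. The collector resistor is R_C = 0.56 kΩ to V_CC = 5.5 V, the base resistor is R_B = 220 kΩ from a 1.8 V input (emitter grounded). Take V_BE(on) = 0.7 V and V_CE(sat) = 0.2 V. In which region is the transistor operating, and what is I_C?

Assume active. Base-emitter loop: I_B = (V_BB − V_BE)/R_B = (1.8 − 0.7)/220 = 0.005 mA.
I_C = β·I_B = 50×0.005 = 0.25 mA.
V_CE = V_CC − I_C·R_C = 5.5 − 0.25×0.56 = 5.36 V > V_CE(sat), so the active-region assumption holds.

active; I_C ≈ 0.25 mA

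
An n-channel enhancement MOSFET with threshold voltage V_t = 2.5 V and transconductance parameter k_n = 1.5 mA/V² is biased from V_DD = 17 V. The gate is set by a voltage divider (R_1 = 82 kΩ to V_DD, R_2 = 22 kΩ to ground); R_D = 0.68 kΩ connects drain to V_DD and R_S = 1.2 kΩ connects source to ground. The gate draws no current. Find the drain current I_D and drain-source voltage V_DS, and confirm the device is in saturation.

I_D ≈ 0.35 mA, V_DS ≈ 16 V

V_G = V_DD·R_2/(R_1+R_2) = 17×22/104 = 3.6 V.
Assume saturation: I_D = (k_n/2)(V_GS − V_t)² with V_GS = V_G − I_D·R_S = 3.6 − 1.2·I_D.
Substituting gives 1.08·I_D² − 2.97·I_D + 0.901 = 0, with roots I_D = 0.347 or 2.41 mA.
The root I_D = 2.41 mA gives V_GS = 0.709 V ≤ V_t, so take I_D = 0.347 mA.
Then V_GS = 3.18 V and V_DS = V_DD − I_D(R_D+R_S) = 17 − 0.347×1.88 = 16.3 V.
Saturation requires V_DS ≥ V_GS − V_t = 0.68 V; 16.3 ≥ 0.68 ✓.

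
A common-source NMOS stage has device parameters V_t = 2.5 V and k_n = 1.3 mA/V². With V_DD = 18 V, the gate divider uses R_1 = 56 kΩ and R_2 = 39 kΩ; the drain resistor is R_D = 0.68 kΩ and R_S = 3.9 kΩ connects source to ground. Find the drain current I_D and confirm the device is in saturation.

I_D ≈ 0.94 mA

V_G = V_DD·R_2/(R_1+R_2) = 18×39/95 = 7.39 V.
Assume saturation: I_D = (k_n/2)(V_GS − V_t)² with V_GS = V_G − I_D·R_S = 7.39 − 3.9·I_D.
Substituting gives 9.89·I_D² − 25.8·I_D + 15.5 = 0, with roots I_D = 0.945 or 1.66 mA.
The root I_D = 1.66 mA gives V_GS = 0.9 V ≤ V_t, so take I_D = 0.945 mA.
Then V_GS = 3.71 V and V_DS = V_DD − I_D(R_D+R_S) = 18 − 0.945×4.58 = 13.7 V.
Saturation requires V_DS ≥ V_GS − V_t = 1.21 V; 13.7 ≥ 1.21 ✓.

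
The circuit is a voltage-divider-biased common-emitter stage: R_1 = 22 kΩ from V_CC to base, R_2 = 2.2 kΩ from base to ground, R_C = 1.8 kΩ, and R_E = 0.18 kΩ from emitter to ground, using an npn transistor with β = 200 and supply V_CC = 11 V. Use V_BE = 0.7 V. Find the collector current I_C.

Thevenize the base divider: V_Th = V_CC·R_2/(R_1+R_2) = 11×2.2/24.2 = 1 V, R_Th = R_1‖R_2 = 2 kΩ.
Base-emitter loop: V_Th = I_B·R_Th + V_BE + (β+1)I_B·R_E, so I_B = (1 − 0.7) / (2 + 201×0.18) = 0.00786 mA.
I_C = β·I_B = 200×0.00786 = 1.57 mA, and I_E = (β+1)I_B = 1.58 mA.
V_CE = V_CC − I_C·R_C − I_E·R_E = 11 − 1.57×1.8 − 1.58×0.18 = 7.89 V.
V_CE = 7.89 V > 0.2 V confirms active-region operation.

I_C ≈ 1.6 mA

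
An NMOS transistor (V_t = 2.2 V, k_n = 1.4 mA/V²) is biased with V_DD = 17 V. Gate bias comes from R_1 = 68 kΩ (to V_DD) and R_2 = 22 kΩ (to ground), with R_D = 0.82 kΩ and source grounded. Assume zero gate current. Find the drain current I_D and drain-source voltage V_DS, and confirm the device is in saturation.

I_D ≈ 2.7 mA, V_DS ≈ 15 V

V_G = V_DD·R_2/(R_1+R_2) = 17×22/90 = 4.16 V. With the source grounded, V_GS = V_G = 4.16 V.
Assume saturation: I_D = (k_n/2)(V_GS − V_t)² = (1.4/2)×(4.16 − 2.2)² = 0.7×1.96² = 2.68 mA.
V_DS = V_DD − I_D·R_D = 17 − 2.68×0.82 = 14.8 V.
Saturation requires V_DS ≥ V_GS − V_t = 1.96 V; 14.8 ≥ 1.96 ✓.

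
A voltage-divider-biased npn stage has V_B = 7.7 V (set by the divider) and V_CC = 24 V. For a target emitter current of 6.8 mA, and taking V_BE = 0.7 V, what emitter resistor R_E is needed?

V_E = V_B − V_BE = 7.7 − 0.7 = 7 V.
R_E = V_E / I_E = 7 / 6.8 = 1.03 kΩ.

R_E ≈ 1 kΩ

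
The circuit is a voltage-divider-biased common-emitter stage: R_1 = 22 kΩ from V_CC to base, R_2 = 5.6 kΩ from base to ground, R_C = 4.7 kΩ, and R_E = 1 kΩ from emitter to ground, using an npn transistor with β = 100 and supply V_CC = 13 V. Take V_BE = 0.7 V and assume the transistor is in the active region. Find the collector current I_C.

Thevenize the base divider: V_Th = V_CC·R_2/(R_1+R_2) = 13×5.6/27.6 = 2.64 V, R_Th = R_1‖R_2 = 4.46 kΩ.
Base-emitter loop: V_Th = I_B·R_Th + V_BE + (β+1)I_B·R_E, so I_B = (2.64 − 0.7) / (4.46 + 101×1) = 0.0184 mA.
I_C = β·I_B = 100×0.0184 = 1.84 mA, and I_E = (β+1)I_B = 1.86 mA.
V_CE = V_CC − I_C·R_C − I_E·R_E = 13 − 1.84×4.7 − 1.86×1 = 2.51 V.
V_CE = 2.51 V > 0.2 V confirms active-region operation.

I_C ≈ 1.8 mA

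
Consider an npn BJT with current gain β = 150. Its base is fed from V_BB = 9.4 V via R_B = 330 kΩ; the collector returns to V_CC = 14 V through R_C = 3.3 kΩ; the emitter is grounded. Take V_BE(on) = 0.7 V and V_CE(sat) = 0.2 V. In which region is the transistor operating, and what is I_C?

Assume active. Base-emitter loop: I_B = (V_BB − V_BE)/R_B = (9.4 − 0.7)/330 = 0.0264 mA.
I_C = β·I_B = 150×0.0264 = 3.95 mA.
V_CE = V_CC − I_C·R_C = 14 − 3.95×3.3 = 0.95 V > V_CE(sat), so the active-region assumption holds.

active; I_C ≈ 4 mA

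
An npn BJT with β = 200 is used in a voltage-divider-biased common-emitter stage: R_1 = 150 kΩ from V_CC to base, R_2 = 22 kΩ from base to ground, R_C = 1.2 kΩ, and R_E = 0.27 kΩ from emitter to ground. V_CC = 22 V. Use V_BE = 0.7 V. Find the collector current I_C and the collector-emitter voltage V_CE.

I_C ≈ 5.8 mA, V_CE ≈ 14 V

Thevenize the base divider: V_Th = V_CC·R_2/(R_1+R_2) = 22×22/172 = 2.81 V, R_Th = R_1‖R_2 = 19.2 kΩ.
Base-emitter loop: V_Th = I_B·R_Th + V_BE + (β+1)I_B·R_E, so I_B = (2.81 − 0.7) / (19.2 + 201×0.27) = 0.0288 mA.
I_C = β·I_B = 200×0.0288 = 5.76 mA, and I_E = (β+1)I_B = 5.78 mA.
V_CE = V_CC − I_C·R_C − I_E·R_E = 22 − 5.76×1.2 − 5.78×0.27 = 13.5 V.
V_CE = 13.5 V > 0.2 V confirms active-region operation.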